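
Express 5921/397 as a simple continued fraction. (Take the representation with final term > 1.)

5921 = 14*397 + 363
397 = 1*363 + 34
363 = 10*34 + 23
34 = 1*23 + 11
23 = 2*11 + 1
11 = 11*1 + 0  (stop)
So 5921/397 = [14; 1, 10, 1, 2, 11].

[14; 1, 10, 1, 2, 11]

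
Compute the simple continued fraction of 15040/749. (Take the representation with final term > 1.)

[20; 12, 2, 14, 2]

15040 = 20*749 + 60
749 = 12*60 + 29
60 = 2*29 + 2
29 = 14*2 + 1
2 = 2*1 + 0  (stop)
So 15040/749 = [20; 12, 2, 14, 2].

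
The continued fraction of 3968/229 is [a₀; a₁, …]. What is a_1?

3968 = 17·229 + 75   →  a_0 = 17
229 = 3·75 + 4   →  a_1 = 3

3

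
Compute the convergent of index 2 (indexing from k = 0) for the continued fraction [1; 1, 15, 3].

Using pₖ = aₖpₖ₋₁ + pₖ₋₂, qₖ = aₖqₖ₋₁ + qₖ₋₂ (with p₋₁=1, p₋₂=0, q₋₁=0, q₋₂=1):
  k=0: a=1, p=1, q=1
  k=1: a=1, p=2, q=1
  k=2: a=15, p=31, q=16

31/16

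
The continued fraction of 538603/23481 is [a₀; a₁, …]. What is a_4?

15

538603 = 22·23481 + 22021   →  a_0 = 22
23481 = 1·22021 + 1460   →  a_1 = 1
22021 = 15·1460 + 121   →  a_2 = 15
1460 = 12·121 + 8   →  a_3 = 12
121 = 15·8 + 1   →  a_4 = 15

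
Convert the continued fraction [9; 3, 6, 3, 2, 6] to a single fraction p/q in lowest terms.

Using pₖ = aₖpₖ₋₁ + pₖ₋₂ and qₖ = aₖqₖ₋₁ + qₖ₋₂:
  k=0: a=9, p=9, q=1
  k=1: a=3, p=28, q=3
  k=2: a=6, p=177, q=19
  k=3: a=3, p=559, q=60
  k=4: a=2, p=1295, q=139
  k=5: a=6, p=8329, q=894

8329/894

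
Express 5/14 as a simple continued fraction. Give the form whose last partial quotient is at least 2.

[0; 2, 1, 4]

5 = 0×14 + 5
14 = 2×5 + 4
5 = 1×4 + 1
4 = 4×1 + 0  (stop)
So 5/14 = [0; 2, 1, 4].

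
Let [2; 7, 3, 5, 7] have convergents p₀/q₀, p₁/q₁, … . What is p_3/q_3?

Using pₖ = aₖpₖ₋₁ + pₖ₋₂, qₖ = aₖqₖ₋₁ + qₖ₋₂ (with p₋₁=1, p₋₂=0, q₋₁=0, q₋₂=1):
  k=0: a=2, p=2, q=1
  k=1: a=7, p=15, q=7
  k=2: a=3, p=47, q=22
  k=3: a=5, p=250, q=117

250/117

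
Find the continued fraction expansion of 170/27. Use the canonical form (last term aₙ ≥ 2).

170 = 6*27 + 8
27 = 3*8 + 3
8 = 2*3 + 2
3 = 1*2 + 1
2 = 2*1 + 0  (stop)
So 170/27 = [6; 3, 2, 1, 2].

[6; 3, 2, 1, 2]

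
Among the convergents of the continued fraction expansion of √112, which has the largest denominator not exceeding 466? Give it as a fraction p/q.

√112 = [10; 1, 1, 2, 1, 1, 20, …] (period length 6).
Convergents:
  p_0/q_0 = 10/1
  p_1/q_1 = 11/1
  p_2/q_2 = 21/2
  p_3/q_3 = 53/5
  p_4/q_4 = 74/7
  p_5/q_5 = 127/12
  p_6/q_6 = 2614/247
  p_7/q_7 = 2741/259
  p_8/q_8 = 5355/506
q_7 = 259 ≤ 466 < 506 = q_8, so the answer is 2741/259.

2741/259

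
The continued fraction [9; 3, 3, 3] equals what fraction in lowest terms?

307/33

Using pₖ = aₖpₖ₋₁ + pₖ₋₂ and qₖ = aₖqₖ₋₁ + qₖ₋₂:
  k=0: a=9, p=9, q=1
  k=1: a=3, p=28, q=3
  k=2: a=3, p=93, q=10
  k=3: a=3, p=307, q=33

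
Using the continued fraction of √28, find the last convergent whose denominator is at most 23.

√28 = [5; 3, 2, 3, 10, …] (period length 4).
Convergents:
  p_0/q_0 = 5/1
  p_1/q_1 = 16/3
  p_2/q_2 = 37/7
  p_3/q_3 = 127/24
q_2 = 7 ≤ 23 < 24 = q_3, so the answer is 37/7.

37/7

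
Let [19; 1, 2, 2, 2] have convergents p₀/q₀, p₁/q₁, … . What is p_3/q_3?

Using pₖ = aₖpₖ₋₁ + pₖ₋₂, qₖ = aₖqₖ₋₁ + qₖ₋₂ (with p₋₁=1, p₋₂=0, q₋₁=0, q₋₂=1):
  k=0: a=19, p=19, q=1
  k=1: a=1, p=20, q=1
  k=2: a=2, p=59, q=3
  k=3: a=2, p=138, q=7

138/7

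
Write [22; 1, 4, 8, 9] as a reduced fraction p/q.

Fold from the inside: start with 9/1.
  8 + 1/9 = 73/9
  4 + 9/73 = 301/73
  1 + 73/301 = 374/301
  22 + 301/374 = 8529/374

8529/374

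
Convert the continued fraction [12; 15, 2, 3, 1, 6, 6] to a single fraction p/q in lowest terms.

69867/5791

Fold from the inside: start with 6/1.
  6 + 1/6 = 37/6
  1 + 6/37 = 43/37
  3 + 37/43 = 166/43
  2 + 43/166 = 375/166
  15 + 166/375 = 5791/375
  12 + 375/5791 = 69867/5791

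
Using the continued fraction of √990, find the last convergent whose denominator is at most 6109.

√990 = [31; 2, 6, 2, 62, …] (period length 4).
Convergents:
  p_0/q_0 = 31/1
  p_1/q_1 = 63/2
  p_2/q_2 = 409/13
  p_3/q_3 = 881/28
  p_4/q_4 = 55031/1749
  p_5/q_5 = 110943/3526
  p_6/q_6 = 720689/22905
q_5 = 3526 ≤ 6109 < 22905 = q_6, so the answer is 110943/3526.

110943/3526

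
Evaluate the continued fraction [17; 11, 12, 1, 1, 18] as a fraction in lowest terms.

Using pₖ = aₖpₖ₋₁ + pₖ₋₂ and qₖ = aₖqₖ₋₁ + qₖ₋₂:
  k=0: a=17, p=17, q=1
  k=1: a=11, p=188, q=11
  k=2: a=12, p=2273, q=133
  k=3: a=1, p=2461, q=144
  k=4: a=1, p=4734, q=277
  k=5: a=18, p=87673, q=5130

87673/5130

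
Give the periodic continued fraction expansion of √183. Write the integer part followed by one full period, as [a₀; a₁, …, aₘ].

a₀ = ⌊√183⌋ = 13.
With m₀=0, d₀=1 and mₖ₊₁ = dₖaₖ − mₖ, dₖ₊₁ = (n − mₖ₊₁²)/dₖ, aₖ₊₁ = ⌊(a₀+mₖ₊₁)/dₖ₊₁⌋:
  k=1: m=13, d=14, a=1
  k=2: m=1, d=13, a=1
  k=3: m=12, d=3, a=8
  k=4: m=12, d=13, a=1
  k=5: m=1, d=14, a=1
  k=6: m=13, d=1, a=26
d=1 and a=2a₀=26 at k=6, so the next step gives (m, d) = (13, 14) again — its k=1 value — and the period has length 6.

[13; 1, 1, 8, 1, 1, 26]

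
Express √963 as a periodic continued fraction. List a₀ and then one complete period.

[31; 31, 62]

a₀ = ⌊√963⌋ = 31.
With m₀=0, d₀=1 and mₖ₊₁ = dₖaₖ − mₖ, dₖ₊₁ = (n − mₖ₊₁²)/dₖ, aₖ₊₁ = ⌊(a₀+mₖ₊₁)/dₖ₊₁⌋:
  k=1: m=31, d=2, a=31
  k=2: m=31, d=1, a=62
d=1 and a=2a₀=62 at k=2, so the next step gives (m, d) = (31, 2) again — its k=1 value — and the period has length 2.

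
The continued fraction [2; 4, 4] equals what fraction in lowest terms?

38/17

Using pₖ = aₖpₖ₋₁ + pₖ₋₂ and qₖ = aₖqₖ₋₁ + qₖ₋₂:
  k=0: a=2, p=2, q=1
  k=1: a=4, p=9, q=4
  k=2: a=4, p=38, q=17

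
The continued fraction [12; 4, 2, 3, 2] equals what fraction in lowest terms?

Fold from the inside: start with 2/1.
  3 + 1/2 = 7/2
  2 + 2/7 = 16/7
  4 + 7/16 = 71/16
  12 + 16/71 = 868/71

868/71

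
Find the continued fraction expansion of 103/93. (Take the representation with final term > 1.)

[1; 9, 3, 3]

103 = 1×93 + 10
93 = 9×10 + 3
10 = 3×3 + 1
3 = 3×1 + 0  (stop)
So 103/93 = [1; 9, 3, 3].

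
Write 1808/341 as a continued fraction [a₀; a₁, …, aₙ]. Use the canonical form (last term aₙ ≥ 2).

[5; 3, 3, 4, 1, 1, 3]

1808 = 5×341 + 103
341 = 3×103 + 32
103 = 3×32 + 7
32 = 4×7 + 4
7 = 1×4 + 3
4 = 1×3 + 1
3 = 3×1 + 0  (stop)
So 1808/341 = [5; 3, 3, 4, 1, 1, 3].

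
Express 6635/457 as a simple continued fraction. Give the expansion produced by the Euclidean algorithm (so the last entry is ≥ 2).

6635 = 14×457 + 237
457 = 1×237 + 220
237 = 1×220 + 17
220 = 12×17 + 16
17 = 1×16 + 1
16 = 16×1 + 0  (stop)
So 6635/457 = [14; 1, 1, 12, 1, 16].

[14; 1, 1, 12, 1, 16]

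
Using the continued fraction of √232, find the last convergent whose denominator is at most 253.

√232 = [15; 4, 3, 7, 3, 4, 30, …] (period length 6).
Convergents:
  p_0/q_0 = 15/1
  p_1/q_1 = 61/4
  p_2/q_2 = 198/13
  p_3/q_3 = 1447/95
  p_4/q_4 = 4539/298
q_3 = 95 ≤ 253 < 298 = q_4, so the answer is 1447/95.

1447/95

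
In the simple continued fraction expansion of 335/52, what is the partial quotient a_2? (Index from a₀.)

335 = 6·52 + 23   →  a_0 = 6
52 = 2·23 + 6   →  a_1 = 2
23 = 3·6 + 5   →  a_2 = 3

3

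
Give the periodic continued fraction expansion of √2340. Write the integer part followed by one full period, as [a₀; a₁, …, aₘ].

[48; 2, 1, 2, 10, 2, 1, 2, 96]

a₀ = ⌊√2340⌋ = 48.
With m₀=0, d₀=1 and mₖ₊₁ = dₖaₖ − mₖ, dₖ₊₁ = (n − mₖ₊₁²)/dₖ, aₖ₊₁ = ⌊(a₀+mₖ₊₁)/dₖ₊₁⌋:
  k=1: m=48, d=36, a=2
  k=2: m=24, d=49, a=1
  k=3: m=25, d=35, a=2
  k=4: m=45, d=9, a=10
  k=5: m=45, d=35, a=2
  k=6: m=25, d=49, a=1
  k=7: m=24, d=36, a=2
  k=8: m=48, d=1, a=96
d=1 and a=2a₀=96 at k=8, so the next step gives (m, d) = (48, 36) again — its k=1 value — and the period has length 8.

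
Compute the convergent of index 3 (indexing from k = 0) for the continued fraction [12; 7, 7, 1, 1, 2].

Using pₖ = aₖpₖ₋₁ + pₖ₋₂, qₖ = aₖqₖ₋₁ + qₖ₋₂ (with p₋₁=1, p₋₂=0, q₋₁=0, q₋₂=1):
  k=0: a=12, p=12, q=1
  k=1: a=7, p=85, q=7
  k=2: a=7, p=607, q=50
  k=3: a=1, p=692, q=57

692/57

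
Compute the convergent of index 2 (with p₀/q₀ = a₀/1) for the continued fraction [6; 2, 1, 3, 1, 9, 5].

19/3

Using pₖ = aₖpₖ₋₁ + pₖ₋₂, qₖ = aₖqₖ₋₁ + qₖ₋₂ (with p₋₁=1, p₋₂=0, q₋₁=0, q₋₂=1):
  k=0: a=6, p=6, q=1
  k=1: a=2, p=13, q=2
  k=2: a=1, p=19, q=3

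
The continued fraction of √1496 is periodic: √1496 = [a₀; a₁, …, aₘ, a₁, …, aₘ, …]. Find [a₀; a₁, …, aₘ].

[38; 1, 2, 9, 2, 1, 76]

a₀ = ⌊√1496⌋ = 38.
With m₀=0, d₀=1 and mₖ₊₁ = dₖaₖ − mₖ, dₖ₊₁ = (n − mₖ₊₁²)/dₖ, aₖ₊₁ = ⌊(a₀+mₖ₊₁)/dₖ₊₁⌋:
  k=1: m=38, d=52, a=1
  k=2: m=14, d=25, a=2
  k=3: m=36, d=8, a=9
  k=4: m=36, d=25, a=2
  k=5: m=14, d=52, a=1
  k=6: m=38, d=1, a=76
d=1 and a=2a₀=76 at k=6, so the next step gives (m, d) = (38, 52) again — its k=1 value — and the period has length 6.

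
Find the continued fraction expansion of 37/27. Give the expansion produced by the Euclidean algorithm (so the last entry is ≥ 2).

[1; 2, 1, 2, 3]

37 = 1×27 + 10
27 = 2×10 + 7
10 = 1×7 + 3
7 = 2×3 + 1
3 = 3×1 + 0  (stop)
So 37/27 = [1; 2, 1, 2, 3].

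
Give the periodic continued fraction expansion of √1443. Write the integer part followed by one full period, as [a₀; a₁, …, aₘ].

[37; 1, 74]

a₀ = ⌊√1443⌋ = 37.
With m₀=0, d₀=1 and mₖ₊₁ = dₖaₖ − mₖ, dₖ₊₁ = (n − mₖ₊₁²)/dₖ, aₖ₊₁ = ⌊(a₀+mₖ₊₁)/dₖ₊₁⌋:
  k=1: m=37, d=74, a=1
  k=2: m=37, d=1, a=74
d=1 and a=2a₀=74 at k=2, so the next step gives (m, d) = (37, 74) again — its k=1 value — and the period has length 2.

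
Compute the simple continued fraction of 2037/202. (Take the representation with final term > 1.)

[10; 11, 1, 7, 2]

2037 = 10*202 + 17
202 = 11*17 + 15
17 = 1*15 + 2
15 = 7*2 + 1
2 = 2*1 + 0  (stop)
So 2037/202 = [10; 11, 1, 7, 2].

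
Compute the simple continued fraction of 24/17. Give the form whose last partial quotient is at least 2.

24 = 1×17 + 7
17 = 2×7 + 3
7 = 2×3 + 1
3 = 3×1 + 0  (stop)
So 24/17 = [1; 2, 2, 3].

[1; 2, 2, 3]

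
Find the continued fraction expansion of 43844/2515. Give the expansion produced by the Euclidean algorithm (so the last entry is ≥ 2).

43844 = 17·2515 + 1089
2515 = 2·1089 + 337
1089 = 3·337 + 78
337 = 4·78 + 25
78 = 3·25 + 3
25 = 8·3 + 1
3 = 3·1 + 0  (stop)
So 43844/2515 = [17; 2, 3, 4, 3, 8, 3].

[17; 2, 3, 4, 3, 8, 3]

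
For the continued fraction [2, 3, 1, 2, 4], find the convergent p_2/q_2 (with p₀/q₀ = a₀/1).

Using pₖ = aₖpₖ₋₁ + pₖ₋₂, qₖ = aₖqₖ₋₁ + qₖ₋₂ (with p₋₁=1, p₋₂=0, q₋₁=0, q₋₂=1):
  k=0: a=2, p=2, q=1
  k=1: a=3, p=7, q=3
  k=2: a=1, p=9, q=4

9/4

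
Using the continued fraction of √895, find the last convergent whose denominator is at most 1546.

21510/719

√895 = [29; 1, 10, 1, 58, …] (period length 4).
Convergents:
  p_0/q_0 = 29/1
  p_1/q_1 = 30/1
  p_2/q_2 = 329/11
  p_3/q_3 = 359/12
  p_4/q_4 = 21151/707
  p_5/q_5 = 21510/719
  p_6/q_6 = 236251/7897
q_5 = 719 ≤ 1546 < 7897 = q_6, so the answer is 21510/719.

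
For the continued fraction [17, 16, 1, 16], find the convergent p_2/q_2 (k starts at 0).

290/17

Using pₖ = aₖpₖ₋₁ + pₖ₋₂, qₖ = aₖqₖ₋₁ + qₖ₋₂ (with p₋₁=1, p₋₂=0, q₋₁=0, q₋₂=1):
  k=0: a=17, p=17, q=1
  k=1: a=16, p=273, q=16
  k=2: a=1, p=290, q=17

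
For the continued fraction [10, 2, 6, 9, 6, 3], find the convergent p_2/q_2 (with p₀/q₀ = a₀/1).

136/13

Using pₖ = aₖpₖ₋₁ + pₖ₋₂, qₖ = aₖqₖ₋₁ + qₖ₋₂ (with p₋₁=1, p₋₂=0, q₋₁=0, q₋₂=1):
  k=0: a=10, p=10, q=1
  k=1: a=2, p=21, q=2
  k=2: a=6, p=136, q=13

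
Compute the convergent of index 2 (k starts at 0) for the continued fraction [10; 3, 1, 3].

Using pₖ = aₖpₖ₋₁ + pₖ₋₂, qₖ = aₖqₖ₋₁ + qₖ₋₂ (with p₋₁=1, p₋₂=0, q₋₁=0, q₋₂=1):
  k=0: a=10, p=10, q=1
  k=1: a=3, p=31, q=3
  k=2: a=1, p=41, q=4

41/4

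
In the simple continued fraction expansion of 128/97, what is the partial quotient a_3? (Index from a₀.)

128 = 1·97 + 31   →  a_0 = 1
97 = 3·31 + 4   →  a_1 = 3
31 = 7·4 + 3   →  a_2 = 7
4 = 1·3 + 1   →  a_3 = 1

1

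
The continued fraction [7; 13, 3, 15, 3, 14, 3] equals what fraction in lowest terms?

Using pₖ = aₖpₖ₋₁ + pₖ₋₂ and qₖ = aₖqₖ₋₁ + qₖ₋₂:
  k=0: a=7, p=7, q=1
  k=1: a=13, p=92, q=13
  k=2: a=3, p=283, q=40
  k=3: a=15, p=4337, q=613
  k=4: a=3, p=13294, q=1879
  k=5: a=14, p=190453, q=26919
  k=6: a=3, p=584653, q=82636

584653/82636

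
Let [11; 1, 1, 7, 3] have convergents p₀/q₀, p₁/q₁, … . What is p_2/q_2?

23/2

Using pₖ = aₖpₖ₋₁ + pₖ₋₂, qₖ = aₖqₖ₋₁ + qₖ₋₂ (with p₋₁=1, p₋₂=0, q₋₁=0, q₋₂=1):
  k=0: a=11, p=11, q=1
  k=1: a=1, p=12, q=1
  k=2: a=1, p=23, q=2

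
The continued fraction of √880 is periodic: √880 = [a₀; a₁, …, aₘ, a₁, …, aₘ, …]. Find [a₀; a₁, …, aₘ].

[29; 1, 1, 1, 58]

a₀ = ⌊√880⌋ = 29.
With m₀=0, d₀=1 and mₖ₊₁ = dₖaₖ − mₖ, dₖ₊₁ = (n − mₖ₊₁²)/dₖ, aₖ₊₁ = ⌊(a₀+mₖ₊₁)/dₖ₊₁⌋:
  k=1: m=29, d=39, a=1
  k=2: m=10, d=20, a=1
  k=3: m=10, d=39, a=1
  k=4: m=29, d=1, a=58
d=1 and a=2a₀=58 at k=4, so the next step gives (m, d) = (29, 39) again — its k=1 value — and the period has length 4.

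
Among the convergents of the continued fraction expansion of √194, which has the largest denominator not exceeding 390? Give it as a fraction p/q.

5251/377

√194 = [13; 1, 12, 1, 26, …] (period length 4).
Convergents:
  p_0/q_0 = 13/1
  p_1/q_1 = 14/1
  p_2/q_2 = 181/13
  p_3/q_3 = 195/14
  p_4/q_4 = 5251/377
  p_5/q_5 = 5446/391
q_4 = 377 ≤ 390 < 391 = q_5, so the answer is 5251/377.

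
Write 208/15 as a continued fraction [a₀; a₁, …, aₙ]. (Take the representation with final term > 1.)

208 = 13·15 + 13
15 = 1·13 + 2
13 = 6·2 + 1
2 = 2·1 + 0  (stop)
So 208/15 = [13; 1, 6, 2].

[13; 1, 6, 2]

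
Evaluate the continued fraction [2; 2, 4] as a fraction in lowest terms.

Using pₖ = aₖpₖ₋₁ + pₖ₋₂ and qₖ = aₖqₖ₋₁ + qₖ₋₂:
  k=0: a=2, p=2, q=1
  k=1: a=2, p=5, q=2
  k=2: a=4, p=22, q=9

22/9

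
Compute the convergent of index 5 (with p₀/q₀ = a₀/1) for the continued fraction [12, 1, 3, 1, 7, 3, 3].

Using pₖ = aₖpₖ₋₁ + pₖ₋₂, qₖ = aₖqₖ₋₁ + qₖ₋₂ (with p₋₁=1, p₋₂=0, q₋₁=0, q₋₂=1):
  k=0: a=12, p=12, q=1
  k=1: a=1, p=13, q=1
  k=2: a=3, p=51, q=4
  k=3: a=1, p=64, q=5
  k=4: a=7, p=499, q=39
  k=5: a=3, p=1561, q=122

1561/122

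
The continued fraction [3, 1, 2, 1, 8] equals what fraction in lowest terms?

Fold from the inside: start with 8/1.
  1 + 1/8 = 9/8
  2 + 8/9 = 26/9
  1 + 9/26 = 35/26
  3 + 26/35 = 131/35

131/35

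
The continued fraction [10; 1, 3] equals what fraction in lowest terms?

43/4

Fold from the inside: start with 3/1.
  1 + 1/3 = 4/3
  10 + 3/4 = 43/4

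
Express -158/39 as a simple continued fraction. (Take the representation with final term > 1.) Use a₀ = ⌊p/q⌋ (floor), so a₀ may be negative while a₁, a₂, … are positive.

-158 = -5*39 + 37
39 = 1*37 + 2
37 = 18*2 + 1
2 = 2*1 + 0  (stop)
So -158/39 = [-5; 1, 18, 2].

[-5; 1, 18, 2]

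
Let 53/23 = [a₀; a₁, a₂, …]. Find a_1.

53 = 2·23 + 7   →  a_0 = 2
23 = 3·7 + 2   →  a_1 = 3

3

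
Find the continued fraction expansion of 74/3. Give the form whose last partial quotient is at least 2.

[24; 1, 2]

74 = 24*3 + 2
3 = 1*2 + 1
2 = 2*1 + 0  (stop)
So 74/3 = [24; 1, 2].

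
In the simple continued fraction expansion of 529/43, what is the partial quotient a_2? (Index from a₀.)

3

529 = 12·43 + 13   →  a_0 = 12
43 = 3·13 + 4   →  a_1 = 3
13 = 3·4 + 1   →  a_2 = 3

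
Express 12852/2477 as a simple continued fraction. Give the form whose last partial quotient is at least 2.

[5; 5, 3, 3, 2, 6, 3]

12852 = 5×2477 + 467
2477 = 5×467 + 142
467 = 3×142 + 41
142 = 3×41 + 19
41 = 2×19 + 3
19 = 6×3 + 1
3 = 3×1 + 0  (stop)
So 12852/2477 = [5; 5, 3, 3, 2, 6, 3].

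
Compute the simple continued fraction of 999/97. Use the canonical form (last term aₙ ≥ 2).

[10; 3, 2, 1, 9]

999 = 10·97 + 29
97 = 3·29 + 10
29 = 2·10 + 9
10 = 1·9 + 1
9 = 9·1 + 0  (stop)
So 999/97 = [10; 3, 2, 1, 9].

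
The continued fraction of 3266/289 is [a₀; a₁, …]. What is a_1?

3

3266 = 11·289 + 87   →  a_0 = 11
289 = 3·87 + 28   →  a_1 = 3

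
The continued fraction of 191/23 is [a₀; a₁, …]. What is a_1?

3

191 = 8·23 + 7   →  a_0 = 8
23 = 3·7 + 2   →  a_1 = 3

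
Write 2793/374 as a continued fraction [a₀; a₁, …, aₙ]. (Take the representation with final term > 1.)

2793 = 7·374 + 175
374 = 2·175 + 24
175 = 7·24 + 7
24 = 3·7 + 3
7 = 2·3 + 1
3 = 3·1 + 0  (stop)
So 2793/374 = [7; 2, 7, 3, 2, 3].

[7; 2, 7, 3, 2, 3]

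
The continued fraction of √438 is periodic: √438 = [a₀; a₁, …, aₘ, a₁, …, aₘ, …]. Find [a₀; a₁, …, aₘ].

a₀ = ⌊√438⌋ = 20.
With m₀=0, d₀=1 and mₖ₊₁ = dₖaₖ − mₖ, dₖ₊₁ = (n − mₖ₊₁²)/dₖ, aₖ₊₁ = ⌊(a₀+mₖ₊₁)/dₖ₊₁⌋:
  k=1: m=20, d=38, a=1
  k=2: m=18, d=3, a=12
  k=3: m=18, d=38, a=1
  k=4: m=20, d=1, a=40
d=1 and a=2a₀=40 at k=4, so the next step gives (m, d) = (20, 38) again — its k=1 value — and the period has length 4.

[20; 1, 12, 1, 40]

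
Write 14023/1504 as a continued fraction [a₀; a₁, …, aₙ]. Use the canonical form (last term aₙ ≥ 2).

14023 = 9·1504 + 487
1504 = 3·487 + 43
487 = 11·43 + 14
43 = 3·14 + 1
14 = 14·1 + 0  (stop)
So 14023/1504 = [9; 3, 11, 3, 14].

[9; 3, 11, 3, 14]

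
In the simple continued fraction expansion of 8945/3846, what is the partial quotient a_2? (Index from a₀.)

14

8945 = 2·3846 + 1253   →  a_0 = 2
3846 = 3·1253 + 87   →  a_1 = 3
1253 = 14·87 + 35   →  a_2 = 14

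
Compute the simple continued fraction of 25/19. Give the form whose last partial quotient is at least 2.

25 = 1*19 + 6
19 = 3*6 + 1
6 = 6*1 + 0  (stop)
So 25/19 = [1; 3, 6].

[1; 3, 6]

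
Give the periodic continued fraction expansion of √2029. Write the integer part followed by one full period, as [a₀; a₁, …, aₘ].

[45; 22, 1, 1, 22, 90]

a₀ = ⌊√2029⌋ = 45.
With m₀=0, d₀=1 and mₖ₊₁ = dₖaₖ − mₖ, dₖ₊₁ = (n − mₖ₊₁²)/dₖ, aₖ₊₁ = ⌊(a₀+mₖ₊₁)/dₖ₊₁⌋:
  k=1: m=45, d=4, a=22
  k=2: m=43, d=45, a=1
  k=3: m=2, d=45, a=1
  k=4: m=43, d=4, a=22
  k=5: m=45, d=1, a=90
d=1 and a=2a₀=90 at k=5, so the next step gives (m, d) = (45, 4) again — its k=1 value — and the period has length 5.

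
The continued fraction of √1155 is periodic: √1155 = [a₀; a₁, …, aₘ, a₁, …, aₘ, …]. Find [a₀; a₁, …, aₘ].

[33; 1, 66]

a₀ = ⌊√1155⌋ = 33.
With m₀=0, d₀=1 and mₖ₊₁ = dₖaₖ − mₖ, dₖ₊₁ = (n − mₖ₊₁²)/dₖ, aₖ₊₁ = ⌊(a₀+mₖ₊₁)/dₖ₊₁⌋:
  k=1: m=33, d=66, a=1
  k=2: m=33, d=1, a=66
d=1 and a=2a₀=66 at k=2, so the next step gives (m, d) = (33, 66) again — its k=1 value — and the period has length 2.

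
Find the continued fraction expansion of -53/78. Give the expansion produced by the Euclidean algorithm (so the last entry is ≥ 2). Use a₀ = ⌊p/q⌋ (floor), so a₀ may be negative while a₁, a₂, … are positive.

-53 = -1·78 + 25
78 = 3·25 + 3
25 = 8·3 + 1
3 = 3·1 + 0  (stop)
So -53/78 = [-1; 3, 8, 3].

[-1; 3, 8, 3]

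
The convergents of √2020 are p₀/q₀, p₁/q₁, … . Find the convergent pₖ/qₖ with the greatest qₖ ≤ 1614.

√2020 = [44; 1, 16, 1, 88, …] (period length 4).
Convergents:
  p_0/q_0 = 44/1
  p_1/q_1 = 45/1
  p_2/q_2 = 764/17
  p_3/q_3 = 809/18
  p_4/q_4 = 71956/1601
  p_5/q_5 = 72765/1619
q_4 = 1601 ≤ 1614 < 1619 = q_5, so the answer is 71956/1601.

71956/1601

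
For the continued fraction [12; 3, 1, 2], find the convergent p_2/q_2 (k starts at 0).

Using pₖ = aₖpₖ₋₁ + pₖ₋₂, qₖ = aₖqₖ₋₁ + qₖ₋₂ (with p₋₁=1, p₋₂=0, q₋₁=0, q₋₂=1):
  k=0: a=12, p=12, q=1
  k=1: a=3, p=37, q=3
  k=2: a=1, p=49, q=4

49/4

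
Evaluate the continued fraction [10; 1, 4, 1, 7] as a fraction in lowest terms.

Fold from the inside: start with 7/1.
  1 + 1/7 = 8/7
  4 + 7/8 = 39/8
  1 + 8/39 = 47/39
  10 + 39/47 = 509/47

509/47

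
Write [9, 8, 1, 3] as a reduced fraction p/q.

319/35

Using pₖ = aₖpₖ₋₁ + pₖ₋₂ and qₖ = aₖqₖ₋₁ + qₖ₋₂:
  k=0: a=9, p=9, q=1
  k=1: a=8, p=73, q=8
  k=2: a=1, p=82, q=9
  k=3: a=3, p=319, q=35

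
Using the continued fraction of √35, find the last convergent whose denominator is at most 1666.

√35 = [5; 1, 10, …] (period length 2).
Convergents:
  p_0/q_0 = 5/1
  p_1/q_1 = 6/1
  p_2/q_2 = 65/11
  p_3/q_3 = 71/12
  p_4/q_4 = 775/131
  p_5/q_5 = 846/143
  p_6/q_6 = 9235/1561
  p_7/q_7 = 10081/1704
q_6 = 1561 ≤ 1666 < 1704 = q_7, so the answer is 9235/1561.

9235/1561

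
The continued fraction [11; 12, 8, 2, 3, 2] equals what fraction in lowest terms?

Fold from the inside: start with 2/1.
  3 + 1/2 = 7/2
  2 + 2/7 = 16/7
  8 + 7/16 = 135/16
  12 + 16/135 = 1636/135
  11 + 135/1636 = 18131/1636

18131/1636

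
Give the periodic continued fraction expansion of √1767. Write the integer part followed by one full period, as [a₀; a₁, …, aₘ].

[42; 28, 84]

a₀ = ⌊√1767⌋ = 42.
With m₀=0, d₀=1 and mₖ₊₁ = dₖaₖ − mₖ, dₖ₊₁ = (n − mₖ₊₁²)/dₖ, aₖ₊₁ = ⌊(a₀+mₖ₊₁)/dₖ₊₁⌋:
  k=1: m=42, d=3, a=28
  k=2: m=42, d=1, a=84
d=1 and a=2a₀=84 at k=2, so the next step gives (m, d) = (42, 3) again — its k=1 value — and the period has length 2.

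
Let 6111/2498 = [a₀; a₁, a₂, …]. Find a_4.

6111 = 2·2498 + 1115   →  a_0 = 2
2498 = 2·1115 + 268   →  a_1 = 2
1115 = 4·268 + 43   →  a_2 = 4
268 = 6·43 + 10   →  a_3 = 6
43 = 4·10 + 3   →  a_4 = 4

4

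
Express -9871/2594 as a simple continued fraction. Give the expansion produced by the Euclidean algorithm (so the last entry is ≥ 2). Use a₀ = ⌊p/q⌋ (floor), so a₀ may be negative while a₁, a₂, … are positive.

-9871 = -4*2594 + 505
2594 = 5*505 + 69
505 = 7*69 + 22
69 = 3*22 + 3
22 = 7*3 + 1
3 = 3*1 + 0  (stop)
So -9871/2594 = [-4; 5, 7, 3, 7, 3].

[-4; 5, 7, 3, 7, 3]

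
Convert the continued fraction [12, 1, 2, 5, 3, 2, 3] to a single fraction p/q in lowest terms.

5138/405

Fold from the inside: start with 3/1.
  2 + 1/3 = 7/3
  3 + 3/7 = 24/7
  5 + 7/24 = 127/24
  2 + 24/127 = 278/127
  1 + 127/278 = 405/278
  12 + 278/405 = 5138/405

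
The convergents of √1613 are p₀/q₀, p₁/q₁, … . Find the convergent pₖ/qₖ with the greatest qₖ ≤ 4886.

√1613 = [40; 6, 6, 80, …] (period length 3).
Convergents:
  p_0/q_0 = 40/1
  p_1/q_1 = 241/6
  p_2/q_2 = 1486/37
  p_3/q_3 = 119121/2966
  p_4/q_4 = 716212/17833
q_3 = 2966 ≤ 4886 < 17833 = q_4, so the answer is 119121/2966.

119121/2966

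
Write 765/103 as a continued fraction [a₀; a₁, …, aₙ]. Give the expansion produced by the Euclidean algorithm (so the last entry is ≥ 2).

[7; 2, 2, 1, 14]

765 = 7*103 + 44
103 = 2*44 + 15
44 = 2*15 + 14
15 = 1*14 + 1
14 = 14*1 + 0  (stop)
So 765/103 = [7; 2, 2, 1, 14].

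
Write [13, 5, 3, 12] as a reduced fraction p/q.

2598/197

Fold from the inside: start with 12/1.
  3 + 1/12 = 37/12
  5 + 12/37 = 197/37
  13 + 37/197 = 2598/197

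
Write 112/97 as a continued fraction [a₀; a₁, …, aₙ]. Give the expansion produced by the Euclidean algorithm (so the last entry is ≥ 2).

[1; 6, 2, 7]

112 = 1·97 + 15
97 = 6·15 + 7
15 = 2·7 + 1
7 = 7·1 + 0  (stop)
So 112/97 = [1; 6, 2, 7].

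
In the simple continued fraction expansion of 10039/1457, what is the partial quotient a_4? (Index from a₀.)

10039 = 6·1457 + 1297   →  a_0 = 6
1457 = 1·1297 + 160   →  a_1 = 1
1297 = 8·160 + 17   →  a_2 = 8
160 = 9·17 + 7   →  a_3 = 9
17 = 2·7 + 3   →  a_4 = 2

2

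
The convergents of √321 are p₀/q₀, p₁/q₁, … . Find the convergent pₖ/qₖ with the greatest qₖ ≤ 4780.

√321 = [17; 1, 10, 1, 34, …] (period length 4).
Convergents:
  p_0/q_0 = 17/1
  p_1/q_1 = 18/1
  p_2/q_2 = 197/11
  p_3/q_3 = 215/12
  p_4/q_4 = 7507/419
  p_5/q_5 = 7722/431
  p_6/q_6 = 84727/4729
  p_7/q_7 = 92449/5160
q_6 = 4729 ≤ 4780 < 5160 = q_7, so the answer is 84727/4729.

84727/4729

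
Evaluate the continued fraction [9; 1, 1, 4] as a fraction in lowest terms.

Using pₖ = aₖpₖ₋₁ + pₖ₋₂ and qₖ = aₖqₖ₋₁ + qₖ₋₂:
  k=0: a=9, p=9, q=1
  k=1: a=1, p=10, q=1
  k=2: a=1, p=19, q=2
  k=3: a=4, p=86, q=9

86/9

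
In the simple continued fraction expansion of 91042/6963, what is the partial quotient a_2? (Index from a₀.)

3

91042 = 13·6963 + 523   →  a_0 = 13
6963 = 13·523 + 164   →  a_1 = 13
523 = 3·164 + 31   →  a_2 = 3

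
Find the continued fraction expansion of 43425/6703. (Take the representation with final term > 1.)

43425 = 6*6703 + 3207
6703 = 2*3207 + 289
3207 = 11*289 + 28
289 = 10*28 + 9
28 = 3*9 + 1
9 = 9*1 + 0  (stop)
So 43425/6703 = [6; 2, 11, 10, 3, 9].

[6; 2, 11, 10, 3, 9]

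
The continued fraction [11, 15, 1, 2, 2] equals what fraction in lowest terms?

1217/110

Using pₖ = aₖpₖ₋₁ + pₖ₋₂ and qₖ = aₖqₖ₋₁ + qₖ₋₂:
  k=0: a=11, p=11, q=1
  k=1: a=15, p=166, q=15
  k=2: a=1, p=177, q=16
  k=3: a=2, p=520, q=47
  k=4: a=2, p=1217, q=110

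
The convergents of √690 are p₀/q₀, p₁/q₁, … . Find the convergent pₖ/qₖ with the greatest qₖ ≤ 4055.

76886/2927

√690 = [26; 3, 1, 2, 1, 3, 52, …] (period length 6).
Convergents:
  p_0/q_0 = 26/1
  p_1/q_1 = 79/3
  p_2/q_2 = 105/4
  p_3/q_3 = 289/11
  p_4/q_4 = 394/15
  p_5/q_5 = 1471/56
  p_6/q_6 = 76886/2927
  p_7/q_7 = 232129/8837
q_6 = 2927 ≤ 4055 < 8837 = q_7, so the answer is 76886/2927.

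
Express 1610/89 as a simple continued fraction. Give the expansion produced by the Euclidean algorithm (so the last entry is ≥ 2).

[18; 11, 8]

1610 = 18·89 + 8
89 = 11·8 + 1
8 = 8·1 + 0  (stop)
So 1610/89 = [18; 11, 8].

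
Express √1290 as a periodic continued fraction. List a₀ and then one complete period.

a₀ = ⌊√1290⌋ = 35.
With m₀=0, d₀=1 and mₖ₊₁ = dₖaₖ − mₖ, dₖ₊₁ = (n − mₖ₊₁²)/dₖ, aₖ₊₁ = ⌊(a₀+mₖ₊₁)/dₖ₊₁⌋:
  k=1: m=35, d=65, a=1
  k=2: m=30, d=6, a=10
  k=3: m=30, d=65, a=1
  k=4: m=35, d=1, a=70
d=1 and a=2a₀=70 at k=4, so the next step gives (m, d) = (35, 65) again — its k=1 value — and the period has length 4.

[35; 1, 10, 1, 70]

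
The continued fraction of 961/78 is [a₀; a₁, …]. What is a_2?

8

961 = 12·78 + 25   →  a_0 = 12
78 = 3·25 + 3   →  a_1 = 3
25 = 8·3 + 1   →  a_2 = 8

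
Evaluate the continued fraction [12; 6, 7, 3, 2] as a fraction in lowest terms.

Fold from the inside: start with 2/1.
  3 + 1/2 = 7/2
  7 + 2/7 = 51/7
  6 + 7/51 = 313/51
  12 + 51/313 = 3807/313

3807/313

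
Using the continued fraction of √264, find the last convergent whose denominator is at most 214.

2096/129

√264 = [16; 4, 32, …] (period length 2).
Convergents:
  p_0/q_0 = 16/1
  p_1/q_1 = 65/4
  p_2/q_2 = 2096/129
  p_3/q_3 = 8449/520
q_2 = 129 ≤ 214 < 520 = q_3, so the answer is 2096/129.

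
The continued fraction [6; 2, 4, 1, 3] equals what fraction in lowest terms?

271/42

Fold from the inside: start with 3/1.
  1 + 1/3 = 4/3
  4 + 3/4 = 19/4
  2 + 4/19 = 42/19
  6 + 19/42 = 271/42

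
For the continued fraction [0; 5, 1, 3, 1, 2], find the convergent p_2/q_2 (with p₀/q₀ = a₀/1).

Using pₖ = aₖpₖ₋₁ + pₖ₋₂, qₖ = aₖqₖ₋₁ + qₖ₋₂ (with p₋₁=1, p₋₂=0, q₋₁=0, q₋₂=1):
  k=0: a=0, p=0, q=1
  k=1: a=5, p=1, q=5
  k=2: a=1, p=1, q=6

1/6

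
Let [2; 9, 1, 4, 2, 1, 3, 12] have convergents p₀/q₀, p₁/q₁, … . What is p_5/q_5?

Using pₖ = aₖpₖ₋₁ + pₖ₋₂, qₖ = aₖqₖ₋₁ + qₖ₋₂ (with p₋₁=1, p₋₂=0, q₋₁=0, q₋₂=1):
  k=0: a=2, p=2, q=1
  k=1: a=9, p=19, q=9
  k=2: a=1, p=21, q=10
  k=3: a=4, p=103, q=49
  k=4: a=2, p=227, q=108
  k=5: a=1, p=330, q=157

330/157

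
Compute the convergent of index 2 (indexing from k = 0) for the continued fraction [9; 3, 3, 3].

93/10

Using pₖ = aₖpₖ₋₁ + pₖ₋₂, qₖ = aₖqₖ₋₁ + qₖ₋₂ (with p₋₁=1, p₋₂=0, q₋₁=0, q₋₂=1):
  k=0: a=9, p=9, q=1
  k=1: a=3, p=28, q=3
  k=2: a=3, p=93, q=10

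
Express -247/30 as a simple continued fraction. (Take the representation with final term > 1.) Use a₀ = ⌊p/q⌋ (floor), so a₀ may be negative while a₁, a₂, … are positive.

[-9; 1, 3, 3, 2]

-247 = -9×30 + 23
30 = 1×23 + 7
23 = 3×7 + 2
7 = 3×2 + 1
2 = 2×1 + 0  (stop)
So -247/30 = [-9; 1, 3, 3, 2].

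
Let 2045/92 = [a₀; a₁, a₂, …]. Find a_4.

1

2045 = 22·92 + 21   →  a_0 = 22
92 = 4·21 + 8   →  a_1 = 4
21 = 2·8 + 5   →  a_2 = 2
8 = 1·5 + 3   →  a_3 = 1
5 = 1·3 + 2   →  a_4 = 1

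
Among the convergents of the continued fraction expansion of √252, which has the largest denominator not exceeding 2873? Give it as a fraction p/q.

√252 = [15; 1, 6, 1, 30, …] (period length 4).
Convergents:
  p_0/q_0 = 15/1
  p_1/q_1 = 16/1
  p_2/q_2 = 111/7
  p_3/q_3 = 127/8
  p_4/q_4 = 3921/247
  p_5/q_5 = 4048/255
  p_6/q_6 = 28209/1777
  p_7/q_7 = 32257/2032
  p_8/q_8 = 995919/62737
q_7 = 2032 ≤ 2873 < 62737 = q_8, so the answer is 32257/2032.

32257/2032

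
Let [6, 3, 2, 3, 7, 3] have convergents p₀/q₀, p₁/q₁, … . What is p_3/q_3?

151/24

Using pₖ = aₖpₖ₋₁ + pₖ₋₂, qₖ = aₖqₖ₋₁ + qₖ₋₂ (with p₋₁=1, p₋₂=0, q₋₁=0, q₋₂=1):
  k=0: a=6, p=6, q=1
  k=1: a=3, p=19, q=3
  k=2: a=2, p=44, q=7
  k=3: a=3, p=151, q=24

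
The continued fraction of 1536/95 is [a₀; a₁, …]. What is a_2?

1536 = 16·95 + 16   →  a_0 = 16
95 = 5·16 + 15   →  a_1 = 5
16 = 1·15 + 1   →  a_2 = 1

1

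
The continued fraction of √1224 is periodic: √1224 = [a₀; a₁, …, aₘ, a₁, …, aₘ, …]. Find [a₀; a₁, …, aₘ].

a₀ = ⌊√1224⌋ = 34.
With m₀=0, d₀=1 and mₖ₊₁ = dₖaₖ − mₖ, dₖ₊₁ = (n − mₖ₊₁²)/dₖ, aₖ₊₁ = ⌊(a₀+mₖ₊₁)/dₖ₊₁⌋:
  k=1: m=34, d=68, a=1
  k=2: m=34, d=1, a=68
d=1 and a=2a₀=68 at k=2, so the next step gives (m, d) = (34, 68) again — its k=1 value — and the period has length 2.

[34; 1, 68]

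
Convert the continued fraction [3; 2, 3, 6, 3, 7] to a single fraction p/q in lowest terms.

3490/1017

Using pₖ = aₖpₖ₋₁ + pₖ₋₂ and qₖ = aₖqₖ₋₁ + qₖ₋₂:
  k=0: a=3, p=3, q=1
  k=1: a=2, p=7, q=2
  k=2: a=3, p=24, q=7
  k=3: a=6, p=151, q=44
  k=4: a=3, p=477, q=139
  k=5: a=7, p=3490, q=1017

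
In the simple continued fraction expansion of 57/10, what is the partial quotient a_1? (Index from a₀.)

57 = 5·10 + 7   →  a_0 = 5
10 = 1·7 + 3   →  a_1 = 1

1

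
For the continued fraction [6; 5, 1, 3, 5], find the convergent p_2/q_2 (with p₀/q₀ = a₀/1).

Using pₖ = aₖpₖ₋₁ + pₖ₋₂, qₖ = aₖqₖ₋₁ + qₖ₋₂ (with p₋₁=1, p₋₂=0, q₋₁=0, q₋₂=1):
  k=0: a=6, p=6, q=1
  k=1: a=5, p=31, q=5
  k=2: a=1, p=37, q=6

37/6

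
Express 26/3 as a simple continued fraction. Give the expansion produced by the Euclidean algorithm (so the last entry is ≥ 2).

[8; 1, 2]

26 = 8*3 + 2
3 = 1*2 + 1
2 = 2*1 + 0  (stop)
So 26/3 = [8; 1, 2].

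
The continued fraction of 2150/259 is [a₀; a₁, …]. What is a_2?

2150 = 8·259 + 78   →  a_0 = 8
259 = 3·78 + 25   →  a_1 = 3
78 = 3·25 + 3   →  a_2 = 3

3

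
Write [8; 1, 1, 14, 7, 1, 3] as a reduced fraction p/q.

Fold from the inside: start with 3/1.
  1 + 1/3 = 4/3
  7 + 3/4 = 31/4
  14 + 4/31 = 438/31
  1 + 31/438 = 469/438
  1 + 438/469 = 907/469
  8 + 469/907 = 7725/907

7725/907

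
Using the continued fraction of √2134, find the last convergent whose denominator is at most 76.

1894/41

√2134 = [46; 5, 8, 5, 92, …] (period length 4).
Convergents:
  p_0/q_0 = 46/1
  p_1/q_1 = 231/5
  p_2/q_2 = 1894/41
  p_3/q_3 = 9701/210
q_2 = 41 ≤ 76 < 210 = q_3, so the answer is 1894/41.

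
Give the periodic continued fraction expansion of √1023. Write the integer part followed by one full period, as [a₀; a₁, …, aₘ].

a₀ = ⌊√1023⌋ = 31.
With m₀=0, d₀=1 and mₖ₊₁ = dₖaₖ − mₖ, dₖ₊₁ = (n − mₖ₊₁²)/dₖ, aₖ₊₁ = ⌊(a₀+mₖ₊₁)/dₖ₊₁⌋:
  k=1: m=31, d=62, a=1
  k=2: m=31, d=1, a=62
d=1 and a=2a₀=62 at k=2, so the next step gives (m, d) = (31, 62) again — its k=1 value — and the period has length 2.

[31; 1, 62]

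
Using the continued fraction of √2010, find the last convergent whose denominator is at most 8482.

√2010 = [44; 1, 4, 1, 88, …] (period length 4).
Convergents:
  p_0/q_0 = 44/1
  p_1/q_1 = 45/1
  p_2/q_2 = 224/5
  p_3/q_3 = 269/6
  p_4/q_4 = 23896/533
  p_5/q_5 = 24165/539
  p_6/q_6 = 120556/2689
  p_7/q_7 = 144721/3228
  p_8/q_8 = 12856004/286753
q_7 = 3228 ≤ 8482 < 286753 = q_8, so the answer is 144721/3228.

144721/3228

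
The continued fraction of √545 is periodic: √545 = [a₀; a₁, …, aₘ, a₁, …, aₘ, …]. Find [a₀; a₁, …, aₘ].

a₀ = ⌊√545⌋ = 23.
With m₀=0, d₀=1 and mₖ₊₁ = dₖaₖ − mₖ, dₖ₊₁ = (n − mₖ₊₁²)/dₖ, aₖ₊₁ = ⌊(a₀+mₖ₊₁)/dₖ₊₁⌋:
  k=1: m=23, d=16, a=2
  k=2: m=9, d=29, a=1
  k=3: m=20, d=5, a=8
  k=4: m=20, d=29, a=1
  k=5: m=9, d=16, a=2
  k=6: m=23, d=1, a=46
d=1 and a=2a₀=46 at k=6, so the next step gives (m, d) = (23, 16) again — its k=1 value — and the period has length 6.

[23; 2, 1, 8, 1, 2, 46]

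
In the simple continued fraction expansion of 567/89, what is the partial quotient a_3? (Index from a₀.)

567 = 6·89 + 33   →  a_0 = 6
89 = 2·33 + 23   →  a_1 = 2
33 = 1·23 + 10   →  a_2 = 1
23 = 2·10 + 3   →  a_3 = 2

2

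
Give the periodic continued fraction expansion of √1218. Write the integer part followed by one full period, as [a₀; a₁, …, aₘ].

[34; 1, 8, 1, 68]

a₀ = ⌊√1218⌋ = 34.
With m₀=0, d₀=1 and mₖ₊₁ = dₖaₖ − mₖ, dₖ₊₁ = (n − mₖ₊₁²)/dₖ, aₖ₊₁ = ⌊(a₀+mₖ₊₁)/dₖ₊₁⌋:
  k=1: m=34, d=62, a=1
  k=2: m=28, d=7, a=8
  k=3: m=28, d=62, a=1
  k=4: m=34, d=1, a=68
d=1 and a=2a₀=68 at k=4, so the next step gives (m, d) = (34, 62) again — its k=1 value — and the period has length 4.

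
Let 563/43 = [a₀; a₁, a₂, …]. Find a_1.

10

563 = 13·43 + 4   →  a_0 = 13
43 = 10·4 + 3   →  a_1 = 10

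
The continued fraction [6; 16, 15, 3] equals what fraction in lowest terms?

Using pₖ = aₖpₖ₋₁ + pₖ₋₂ and qₖ = aₖqₖ₋₁ + qₖ₋₂:
  k=0: a=6, p=6, q=1
  k=1: a=16, p=97, q=16
  k=2: a=15, p=1461, q=241
  k=3: a=3, p=4480, q=739

4480/739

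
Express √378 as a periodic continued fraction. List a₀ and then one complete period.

[19; 2, 3, 1, 4, 1, 3, 2, 38]

a₀ = ⌊√378⌋ = 19.
With m₀=0, d₀=1 and mₖ₊₁ = dₖaₖ − mₖ, dₖ₊₁ = (n − mₖ₊₁²)/dₖ, aₖ₊₁ = ⌊(a₀+mₖ₊₁)/dₖ₊₁⌋:
  k=1: m=19, d=17, a=2
  k=2: m=15, d=9, a=3
  k=3: m=12, d=26, a=1
  k=4: m=14, d=7, a=4
  k=5: m=14, d=26, a=1
  k=6: m=12, d=9, a=3
  k=7: m=15, d=17, a=2
  k=8: m=19, d=1, a=38
d=1 and a=2a₀=38 at k=8, so the next step gives (m, d) = (19, 17) again — its k=1 value — and the period has length 8.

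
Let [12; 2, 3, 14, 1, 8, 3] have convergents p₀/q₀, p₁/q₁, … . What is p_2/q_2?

87/7

Using pₖ = aₖpₖ₋₁ + pₖ₋₂, qₖ = aₖqₖ₋₁ + qₖ₋₂ (with p₋₁=1, p₋₂=0, q₋₁=0, q₋₂=1):
  k=0: a=12, p=12, q=1
  k=1: a=2, p=25, q=2
  k=2: a=3, p=87, q=7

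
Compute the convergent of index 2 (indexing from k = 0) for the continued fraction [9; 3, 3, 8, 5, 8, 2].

93/10

Using pₖ = aₖpₖ₋₁ + pₖ₋₂, qₖ = aₖqₖ₋₁ + qₖ₋₂ (with p₋₁=1, p₋₂=0, q₋₁=0, q₋₂=1):
  k=0: a=9, p=9, q=1
  k=1: a=3, p=28, q=3
  k=2: a=3, p=93, q=10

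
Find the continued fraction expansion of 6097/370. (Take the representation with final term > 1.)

[16; 2, 11, 16]

6097 = 16×370 + 177
370 = 2×177 + 16
177 = 11×16 + 1
16 = 16×1 + 0  (stop)
So 6097/370 = [16; 2, 11, 16].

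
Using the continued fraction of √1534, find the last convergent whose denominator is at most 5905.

110449/2820

√1534 = [39; 6, 78, …] (period length 2).
Convergents:
  p_0/q_0 = 39/1
  p_1/q_1 = 235/6
  p_2/q_2 = 18369/469
  p_3/q_3 = 110449/2820
  p_4/q_4 = 8633391/220429
q_3 = 2820 ≤ 5905 < 220429 = q_4, so the answer is 110449/2820.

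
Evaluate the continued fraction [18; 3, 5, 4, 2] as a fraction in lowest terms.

Fold from the inside: start with 2/1.
  4 + 1/2 = 9/2
  5 + 2/9 = 47/9
  3 + 9/47 = 150/47
  18 + 47/150 = 2747/150

2747/150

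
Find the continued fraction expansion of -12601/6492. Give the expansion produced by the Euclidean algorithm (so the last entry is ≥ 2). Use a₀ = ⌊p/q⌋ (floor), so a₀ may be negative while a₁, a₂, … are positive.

-12601 = -2·6492 + 383
6492 = 16·383 + 364
383 = 1·364 + 19
364 = 19·19 + 3
19 = 6·3 + 1
3 = 3·1 + 0  (stop)
So -12601/6492 = [-2; 16, 1, 19, 6, 3].

[-2; 16, 1, 19, 6, 3]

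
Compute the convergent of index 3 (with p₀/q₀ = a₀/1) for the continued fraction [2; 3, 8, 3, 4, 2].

181/78

Using pₖ = aₖpₖ₋₁ + pₖ₋₂, qₖ = aₖqₖ₋₁ + qₖ₋₂ (with p₋₁=1, p₋₂=0, q₋₁=0, q₋₂=1):
  k=0: a=2, p=2, q=1
  k=1: a=3, p=7, q=3
  k=2: a=8, p=58, q=25
  k=3: a=3, p=181, q=78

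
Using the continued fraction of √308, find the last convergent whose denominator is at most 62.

351/20

√308 = [17; 1, 1, 4, 1, 1, 34, …] (period length 6).
Convergents:
  p_0/q_0 = 17/1
  p_1/q_1 = 18/1
  p_2/q_2 = 35/2
  p_3/q_3 = 158/9
  p_4/q_4 = 193/11
  p_5/q_5 = 351/20
  p_6/q_6 = 12127/691
q_5 = 20 ≤ 62 < 691 = q_6, so the answer is 351/20.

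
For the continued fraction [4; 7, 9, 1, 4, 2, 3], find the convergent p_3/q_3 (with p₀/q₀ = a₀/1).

294/71

Using pₖ = aₖpₖ₋₁ + pₖ₋₂, qₖ = aₖqₖ₋₁ + qₖ₋₂ (with p₋₁=1, p₋₂=0, q₋₁=0, q₋₂=1):
  k=0: a=4, p=4, q=1
  k=1: a=7, p=29, q=7
  k=2: a=9, p=265, q=64
  k=3: a=1, p=294, q=71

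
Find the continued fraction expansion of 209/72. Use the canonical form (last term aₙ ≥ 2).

[2; 1, 9, 3, 2]

209 = 2·72 + 65
72 = 1·65 + 7
65 = 9·7 + 2
7 = 3·2 + 1
2 = 2·1 + 0  (stop)
So 209/72 = [2; 1, 9, 3, 2].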